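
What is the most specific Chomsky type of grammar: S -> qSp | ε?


Single nonterminal LHS, but q^n p^n is not regular
Classification: Type 2 (Context-Free)


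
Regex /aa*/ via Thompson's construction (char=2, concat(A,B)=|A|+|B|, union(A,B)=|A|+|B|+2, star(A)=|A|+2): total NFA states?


Syntax tree has 2 char leaf(s), 0 union(s), 1 star(s)
chars contribute 2×2 = 4; each union adds +2; each star adds +2
Total: 4 + 0 + 2 = 6 states


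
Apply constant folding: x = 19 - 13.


19 - 13 = 6 at compile time
Optimized: x = 6


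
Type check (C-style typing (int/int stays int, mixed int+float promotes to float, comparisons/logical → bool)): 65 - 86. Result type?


Operand types: int - int
Rule: mixed int/float promotes to float; int/int stays int
Result type: int


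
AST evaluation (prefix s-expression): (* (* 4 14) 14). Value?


Evaluate inner: (* 4 14) = 56
Evaluate root: (* 56 14) = 784
Result: 784


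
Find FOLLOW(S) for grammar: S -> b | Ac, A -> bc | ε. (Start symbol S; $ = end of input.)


$ ∈ FOLLOW(S). For each A -> αBβ: add FIRST(β)\{ε} to FOLLOW(B); if β nullable, add FOLLOW(A).
FOLLOW(S) = {$}


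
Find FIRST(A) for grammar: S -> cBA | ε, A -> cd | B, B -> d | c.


Per alternative of A: FIRST(cd) = {c}; FIRST(B) = {c, d}
FIRST(A) = {c, d}


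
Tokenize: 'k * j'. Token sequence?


Scan left to right, longest-match per lexeme
Tokens: ID(k), OP(*), ID(j)


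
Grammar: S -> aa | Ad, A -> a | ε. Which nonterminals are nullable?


A nonterminal is nullable iff some alternative derives ε (directly, or every symbol in it is nullable)
Nullable: {A}


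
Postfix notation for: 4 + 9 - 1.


Left to right (same or higher precedence on left)
Postfix: 4 9 + 1 -


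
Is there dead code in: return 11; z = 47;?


statement follows a return and is unreachable
Dead: 'z = 47'


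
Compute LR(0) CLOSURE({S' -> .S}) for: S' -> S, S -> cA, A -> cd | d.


Start: S' -> .S
For each item with dot before a nonterminal B, add B -> .γ for every B-production
Closure: [S' -> .S, S -> .cA]


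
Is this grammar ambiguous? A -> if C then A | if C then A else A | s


dangling else: 'if C then if C then s else s' parses two ways
Ambiguous


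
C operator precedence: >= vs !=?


'>=' is relational (level 7); '!=' is equality (level 6)
Higher level binds tighter
'>=' has higher precedence than '!='


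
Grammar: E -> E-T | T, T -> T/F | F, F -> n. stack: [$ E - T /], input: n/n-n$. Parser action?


no handle; shift 'n'
Action: shift


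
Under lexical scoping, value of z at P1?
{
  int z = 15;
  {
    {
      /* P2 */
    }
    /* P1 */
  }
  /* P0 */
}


P1's block does not declare z; resolves to the enclosing declaration at depth 0
z = 15


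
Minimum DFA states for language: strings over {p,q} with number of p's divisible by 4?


Track (count of p) mod 4: states 0..3, accept at 0
Minimal DFA: 4 states


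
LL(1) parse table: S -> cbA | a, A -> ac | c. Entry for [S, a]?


For [S, a]: 'a' ∈ FIRST(a)
Entry: S -> a


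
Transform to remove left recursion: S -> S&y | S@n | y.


Left-recursive alternatives: S&y, S@n; non-recursive: y
Introduce S': S -> yS', S' -> &yS' | @nS' | ε


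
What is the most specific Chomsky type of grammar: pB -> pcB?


LHS has context (more than one symbol) and |LHS| ≤ |RHS|
Classification: Type 1 (Context-Sensitive)


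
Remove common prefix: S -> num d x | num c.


Common prefix: 'num'
Factored: S -> num S', S' -> d x | c


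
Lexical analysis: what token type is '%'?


Pattern: operator symbol
Type: OPERATOR


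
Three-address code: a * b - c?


Break into single-operator statements:
t1 = a * b
t2 = t1 - c


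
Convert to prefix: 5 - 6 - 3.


left-to-right (same/higher precedence on left): tree is (- (- 5 6) 3)
Prefix: - - 5 6 3


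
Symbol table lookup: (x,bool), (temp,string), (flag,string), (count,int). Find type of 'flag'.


Lookup 'flag' → type string


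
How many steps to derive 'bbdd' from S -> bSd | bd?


Derivation: S => bSd => bbdd
Steps: 2


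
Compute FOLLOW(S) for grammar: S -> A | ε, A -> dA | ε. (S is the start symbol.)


$ ∈ FOLLOW(S). For each A -> αBβ: add FIRST(β)\{ε} to FOLLOW(B); if β nullable, add FOLLOW(A).
FOLLOW(S) = {$}


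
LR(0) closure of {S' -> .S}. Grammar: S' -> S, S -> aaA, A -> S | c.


Start: S' -> .S
For each item with dot before a nonterminal B, add B -> .γ for every B-production
Closure: [S' -> .S, S -> .aaA]


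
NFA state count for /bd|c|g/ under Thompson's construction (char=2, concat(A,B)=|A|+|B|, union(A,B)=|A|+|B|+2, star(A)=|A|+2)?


Syntax tree has 4 char leaf(s), 2 union(s), 0 star(s)
chars contribute 4×2 = 8; each union adds +2; each star adds +2
Total: 8 + 4 + 0 = 12 states


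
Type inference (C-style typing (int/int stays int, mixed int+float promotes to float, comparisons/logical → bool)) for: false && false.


Operand types: bool && bool
Rule: logical operators take bool operands and yield bool
Result type: bool


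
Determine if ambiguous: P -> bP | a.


right-linear, alternatives start with distinct terminals 'b' vs 'a': unique leftmost derivation
Unambiguous


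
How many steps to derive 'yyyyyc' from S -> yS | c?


Derivation: S => yS => yyS => yyyS => yyyyS => yyyyyS => yyyyyc
Steps: 6


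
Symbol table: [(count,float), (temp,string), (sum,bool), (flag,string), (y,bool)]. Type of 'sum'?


Lookup 'sum' → type bool


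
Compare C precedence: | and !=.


'!=' is equality (level 6); '|' is bitwise OR (level 3)
Higher level binds tighter
'!=' has higher precedence than '|'


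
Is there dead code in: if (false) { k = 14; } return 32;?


condition is constant false, so the whole block is unreachable
Dead: 'if (false) { k = 14; }'


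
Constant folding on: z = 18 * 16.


18 * 16 = 288 at compile time
Optimized: z = 288


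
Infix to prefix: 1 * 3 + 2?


left-to-right (same/higher precedence on left): tree is (+ (* 1 3) 2)
Prefix: + * 1 3 2


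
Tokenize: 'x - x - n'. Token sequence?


Scan left to right, longest-match per lexeme
Tokens: ID(x), OP(-), ID(x), OP(-), ID(n)


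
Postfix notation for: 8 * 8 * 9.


Left to right (same or higher precedence on left)
Postfix: 8 8 * 9 *


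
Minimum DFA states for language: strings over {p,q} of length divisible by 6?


Track length mod 6: states 0..5, accept at 0
Minimal DFA: 6 states


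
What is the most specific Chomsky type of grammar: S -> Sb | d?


Left-linear: every RHS is a terminal or one nonterminal followed by a terminal
Classification: Type 3 (Regular)


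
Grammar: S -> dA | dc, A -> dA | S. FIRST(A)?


Per alternative of A: FIRST(dA) = {d}; FIRST(S) = {d}
FIRST(A) = {d}


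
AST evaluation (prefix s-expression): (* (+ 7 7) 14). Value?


Evaluate inner: (+ 7 7) = 14
Evaluate root: (* 14 14) = 196
Result: 196


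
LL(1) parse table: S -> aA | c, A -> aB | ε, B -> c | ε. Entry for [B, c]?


For [B, c]: 'c' ∈ FIRST(c)
Entry: B -> c


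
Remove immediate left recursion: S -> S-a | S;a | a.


Left-recursive alternatives: S-a, S;a; non-recursive: a
Introduce S': S -> aS', S' -> -aS' | ;aS' | ε


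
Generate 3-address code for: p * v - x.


Break into single-operator statements:
t1 = p * v
t2 = t1 - x


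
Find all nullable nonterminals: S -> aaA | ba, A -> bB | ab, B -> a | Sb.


A nonterminal is nullable iff some alternative derives ε (directly, or every symbol in it is nullable)
Nullable: {}


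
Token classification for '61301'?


Pattern: digits only
Type: INTEGER_LITERAL


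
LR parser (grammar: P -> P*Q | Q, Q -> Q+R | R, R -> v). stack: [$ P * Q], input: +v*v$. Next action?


'+' can extend Q; shift to build Q -> Q+R
Action: shift


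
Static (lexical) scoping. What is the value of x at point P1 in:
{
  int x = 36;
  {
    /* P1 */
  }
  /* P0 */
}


P1's block does not declare x; resolves to the enclosing declaration at depth 0
x = 36


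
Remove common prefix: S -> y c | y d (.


Common prefix: 'y'
Factored: S -> y S', S' -> c | d (


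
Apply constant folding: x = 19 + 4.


19 + 4 = 23 at compile time
Optimized: x = 23


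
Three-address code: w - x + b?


Break into single-operator statements:
t1 = w - x
t2 = t1 + b


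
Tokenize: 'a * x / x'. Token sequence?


Scan left to right, longest-match per lexeme
Tokens: ID(a), OP(*), ID(x), OP(/), ID(x)


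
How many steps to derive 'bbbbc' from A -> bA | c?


Derivation: A => bA => bbA => bbbA => bbbbA => bbbbc
Steps: 5


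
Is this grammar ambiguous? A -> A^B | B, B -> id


precedence layered via separate nonterminal B: deterministic
Unambiguous


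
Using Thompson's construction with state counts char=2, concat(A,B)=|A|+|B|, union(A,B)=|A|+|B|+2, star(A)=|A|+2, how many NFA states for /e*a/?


Syntax tree has 2 char leaf(s), 0 union(s), 1 star(s)
chars contribute 2×2 = 4; each union adds +2; each star adds +2
Total: 4 + 0 + 2 = 6 states


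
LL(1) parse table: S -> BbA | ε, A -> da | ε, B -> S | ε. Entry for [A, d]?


For [A, d]: 'd' ∈ FIRST(da)
Entry: A -> da


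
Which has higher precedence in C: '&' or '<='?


'<=' is relational (level 7); '&' is bitwise AND (level 5)
Higher level binds tighter
'<=' has higher precedence than '&'


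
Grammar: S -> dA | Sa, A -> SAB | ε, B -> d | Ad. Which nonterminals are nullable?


A nonterminal is nullable iff some alternative derives ε (directly, or every symbol in it is nullable)
Nullable: {A}


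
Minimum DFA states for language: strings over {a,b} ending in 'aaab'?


Track the longest suffix of input matching a prefix of 'aaab': 5 classes (prefixes of length 0..4)
Minimal DFA: 5 states


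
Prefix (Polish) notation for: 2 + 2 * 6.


'*' binds tighter: tree is (+ 2 (* 2 6))
Prefix: + 2 * 2 6


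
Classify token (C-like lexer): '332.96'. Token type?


Pattern: digits with a decimal point
Type: FLOAT_LITERAL


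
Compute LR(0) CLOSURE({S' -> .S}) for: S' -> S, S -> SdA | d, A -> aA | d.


Start: S' -> .S
For each item with dot before a nonterminal B, add B -> .γ for every B-production
Closure: [S' -> .S, S -> .SdA, S -> .d]


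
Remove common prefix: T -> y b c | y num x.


Common prefix: 'y'
Factored: T -> y T', T' -> b c | num x


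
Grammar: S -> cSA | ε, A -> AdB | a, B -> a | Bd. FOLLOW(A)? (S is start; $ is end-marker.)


$ ∈ FOLLOW(S). For each A -> αBβ: add FIRST(β)\{ε} to FOLLOW(B); if β nullable, add FOLLOW(A).
FOLLOW(A) = {$, a, d}


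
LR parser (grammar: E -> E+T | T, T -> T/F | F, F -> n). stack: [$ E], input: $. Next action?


start symbol E on stack, input exhausted
Action: accept


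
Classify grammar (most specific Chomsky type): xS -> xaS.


LHS has context (more than one symbol) and |LHS| ≤ |RHS|
Classification: Type 1 (Context-Sensitive)


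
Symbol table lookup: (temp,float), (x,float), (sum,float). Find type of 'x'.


Lookup 'x' → type float


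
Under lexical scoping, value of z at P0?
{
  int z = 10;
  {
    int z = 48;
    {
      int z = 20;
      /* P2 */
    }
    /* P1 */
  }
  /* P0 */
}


z declared in the same block as P0
z = 10


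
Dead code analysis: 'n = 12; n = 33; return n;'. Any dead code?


first assignment to n is overwritten before any read
Dead: 'n = 12'


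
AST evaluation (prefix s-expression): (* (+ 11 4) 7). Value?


Evaluate inner: (+ 11 4) = 15
Evaluate root: (* 15 7) = 105
Result: 105


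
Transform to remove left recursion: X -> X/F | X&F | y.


Left-recursive alternatives: X/F, X&F; non-recursive: y
Introduce X': X -> yX', X' -> /FX' | &FX' | ε


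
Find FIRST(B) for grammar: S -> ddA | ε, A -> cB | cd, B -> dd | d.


Per alternative of B: FIRST(dd) = {d}; FIRST(d) = {d}
FIRST(B) = {d}


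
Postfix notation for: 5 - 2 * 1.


* has higher precedence, evaluate 2*1 first
Postfix: 5 2 1 * -


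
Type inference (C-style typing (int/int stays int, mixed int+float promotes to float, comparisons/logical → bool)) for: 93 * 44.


Operand types: int * int
Rule: mixed int/float promotes to float; int/int stays int
Result type: int


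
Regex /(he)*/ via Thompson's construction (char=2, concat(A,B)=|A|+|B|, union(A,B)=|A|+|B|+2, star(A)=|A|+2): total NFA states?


Syntax tree has 2 char leaf(s), 0 union(s), 1 star(s)
chars contribute 2×2 = 4; each union adds +2; each star adds +2
Total: 4 + 0 + 2 = 6 states


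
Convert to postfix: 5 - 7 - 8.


Left to right (same or higher precedence on left)
Postfix: 5 7 - 8 -


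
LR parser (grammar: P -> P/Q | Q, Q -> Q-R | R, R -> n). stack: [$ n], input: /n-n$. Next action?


'n' on top is the handle for R -> n
Action: reduce (R -> n)


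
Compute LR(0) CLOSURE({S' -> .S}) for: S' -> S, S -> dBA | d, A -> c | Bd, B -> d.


Start: S' -> .S
For each item with dot before a nonterminal B, add B -> .γ for every B-production
Closure: [S' -> .S, S -> .dBA, S -> .d]


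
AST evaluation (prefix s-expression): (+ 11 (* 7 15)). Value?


Evaluate inner: (* 7 15) = 105
Evaluate root: (+ 11 105) = 116
Result: 116


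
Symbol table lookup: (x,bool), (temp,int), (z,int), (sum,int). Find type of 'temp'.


Lookup 'temp' → type int


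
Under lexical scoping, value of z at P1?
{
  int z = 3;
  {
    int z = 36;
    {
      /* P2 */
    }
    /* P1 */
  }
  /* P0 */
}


z declared in the same block as P1
z = 36


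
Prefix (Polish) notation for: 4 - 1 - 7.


left-to-right (same/higher precedence on left): tree is (- (- 4 1) 7)
Prefix: - - 4 1 7


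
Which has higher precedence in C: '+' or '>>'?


'+' is additive (level 9); '>>' is shift (level 8)
Higher level binds tighter
'+' has higher precedence than '>>'


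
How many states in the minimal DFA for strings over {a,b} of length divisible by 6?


Track length mod 6: states 0..5, accept at 0
Minimal DFA: 6 states


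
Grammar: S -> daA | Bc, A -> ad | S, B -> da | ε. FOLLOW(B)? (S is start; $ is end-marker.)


$ ∈ FOLLOW(S). For each A -> αBβ: add FIRST(β)\{ε} to FOLLOW(B); if β nullable, add FOLLOW(A).
FOLLOW(B) = {c}


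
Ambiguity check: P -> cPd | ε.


balanced c^n…d^n: each string has a unique parse
Unambiguous


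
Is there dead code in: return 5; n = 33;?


statement follows a return and is unreachable
Dead: 'n = 33'


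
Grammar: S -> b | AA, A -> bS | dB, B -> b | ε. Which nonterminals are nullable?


A nonterminal is nullable iff some alternative derives ε (directly, or every symbol in it is nullable)
Nullable: {B}


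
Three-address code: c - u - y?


Break into single-operator statements:
t1 = c - u
t2 = t1 - y


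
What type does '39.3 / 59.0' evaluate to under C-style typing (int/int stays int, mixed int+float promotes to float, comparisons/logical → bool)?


Operand types: float / float
Rule: mixed int/float promotes to float; int/int stays int
Result type: float


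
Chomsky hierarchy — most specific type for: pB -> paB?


LHS has context (more than one symbol) and |LHS| ≤ |RHS|
Classification: Type 1 (Context-Sensitive)


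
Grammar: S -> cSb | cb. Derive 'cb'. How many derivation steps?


Derivation: S => cb
Steps: 1


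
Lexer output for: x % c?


Scan left to right, longest-match per lexeme
Tokens: ID(x), OP(%), ID(c)


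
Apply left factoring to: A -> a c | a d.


Common prefix: 'a'
Factored: A -> a A', A' -> c | d


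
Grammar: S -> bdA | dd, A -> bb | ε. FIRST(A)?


Per alternative of A: FIRST(bb) = {b}; FIRST(ε) = {ε}
FIRST(A) = {b, ε}


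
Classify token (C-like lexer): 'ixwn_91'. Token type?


Pattern: letter/underscore followed by alphanumerics, not a keyword
Type: IDENTIFIER


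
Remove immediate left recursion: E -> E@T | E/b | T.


Left-recursive alternatives: E@T, E/b; non-recursive: T
Introduce E': E -> TE', E' -> @TE' | /bE' | ε


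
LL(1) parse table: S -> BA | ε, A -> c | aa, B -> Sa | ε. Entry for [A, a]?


For [A, a]: 'a' ∈ FIRST(aa)
Entry: A -> aa


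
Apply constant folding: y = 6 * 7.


6 * 7 = 42 at compile time
Optimized: y = 42


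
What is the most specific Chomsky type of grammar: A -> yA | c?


Right-linear: every RHS is a terminal or a terminal followed by one nonterminal
Classification: Type 3 (Regular)


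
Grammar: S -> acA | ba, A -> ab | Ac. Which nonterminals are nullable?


A nonterminal is nullable iff some alternative derives ε (directly, or every symbol in it is nullable)
Nullable: {}


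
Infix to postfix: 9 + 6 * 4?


* has higher precedence, evaluate 6*4 first
Postfix: 9 6 4 * +


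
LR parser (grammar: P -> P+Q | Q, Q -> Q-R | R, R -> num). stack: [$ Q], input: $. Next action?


lookahead ∉ {-} so Q won't extend; reduce P -> Q
Action: reduce (P -> Q)


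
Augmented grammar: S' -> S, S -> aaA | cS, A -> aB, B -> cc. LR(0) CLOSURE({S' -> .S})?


Start: S' -> .S
For each item with dot before a nonterminal B, add B -> .γ for every B-production
Closure: [S' -> .S, S -> .aaA, S -> .cS]


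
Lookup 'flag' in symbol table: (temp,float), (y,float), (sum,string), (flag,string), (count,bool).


Lookup 'flag' → type string


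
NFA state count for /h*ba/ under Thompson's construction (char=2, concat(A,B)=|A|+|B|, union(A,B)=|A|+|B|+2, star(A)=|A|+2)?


Syntax tree has 3 char leaf(s), 0 union(s), 1 star(s)
chars contribute 3×2 = 6; each union adds +2; each star adds +2
Total: 6 + 0 + 2 = 8 states


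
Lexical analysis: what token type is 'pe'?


Pattern: letter/underscore followed by alphanumerics, not a keyword
Type: IDENTIFIER


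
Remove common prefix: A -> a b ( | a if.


Common prefix: 'a'
Factored: A -> a A', A' -> b ( | if


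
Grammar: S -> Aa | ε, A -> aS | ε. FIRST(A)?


Per alternative of A: FIRST(aS) = {a}; FIRST(ε) = {ε}
FIRST(A) = {a, ε}


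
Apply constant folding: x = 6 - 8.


6 - 8 = -2 at compile time
Optimized: x = -2


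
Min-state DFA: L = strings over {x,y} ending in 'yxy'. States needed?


Track the longest suffix of input matching a prefix of 'yxy': 4 classes (prefixes of length 0..3)
Minimal DFA: 4 states


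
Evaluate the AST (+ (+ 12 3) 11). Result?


Evaluate inner: (+ 12 3) = 15
Evaluate root: (+ 15 11) = 26
Result: 26


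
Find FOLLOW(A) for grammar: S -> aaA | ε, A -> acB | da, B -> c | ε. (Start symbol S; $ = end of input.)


$ ∈ FOLLOW(S). For each A -> αBβ: add FIRST(β)\{ε} to FOLLOW(B); if β nullable, add FOLLOW(A).
FOLLOW(A) = {$}


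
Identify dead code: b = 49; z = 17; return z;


b is assigned but never read
Dead: 'b = 49'


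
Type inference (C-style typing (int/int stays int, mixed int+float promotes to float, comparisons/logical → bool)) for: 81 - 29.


Operand types: int - int
Rule: mixed int/float promotes to float; int/int stays int
Result type: int


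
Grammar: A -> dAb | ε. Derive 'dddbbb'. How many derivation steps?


Derivation: A => dAb => ddAbb => dddAbbb => dddbbb
Steps: 4


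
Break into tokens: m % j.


Scan left to right, longest-match per lexeme
Tokens: ID(m), OP(%), ID(j)


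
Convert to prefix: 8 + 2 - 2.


left-to-right (same/higher precedence on left): tree is (- (+ 8 2) 2)
Prefix: - + 8 2 2


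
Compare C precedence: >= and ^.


'>=' is relational (level 7); '^' is bitwise XOR (level 4)
Higher level binds tighter
'>=' has higher precedence than '^'


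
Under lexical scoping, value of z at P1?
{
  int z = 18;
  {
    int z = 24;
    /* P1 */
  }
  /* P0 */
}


z declared in the same block as P1
z = 24


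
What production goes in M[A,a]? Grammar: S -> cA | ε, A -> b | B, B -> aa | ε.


For [A, a]: 'a' ∈ FIRST(B)
Entry: A -> B


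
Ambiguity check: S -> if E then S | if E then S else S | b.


dangling else: 'if E then if E then b else b' parses two ways
Ambiguous


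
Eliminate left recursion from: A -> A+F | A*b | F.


Left-recursive alternatives: A+F, A*b; non-recursive: F
Introduce A': A -> FA', A' -> +FA' | *bA' | ε


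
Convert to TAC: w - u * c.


Break into single-operator statements:
t1 = u * c
t2 = w - t1


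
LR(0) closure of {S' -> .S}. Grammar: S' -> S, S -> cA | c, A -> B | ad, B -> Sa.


Start: S' -> .S
For each item with dot before a nonterminal B, add B -> .γ for every B-production
Closure: [S' -> .S, S -> .cA, S -> .c]


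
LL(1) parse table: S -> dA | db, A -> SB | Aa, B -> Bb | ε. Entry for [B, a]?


For [B, a]: ε is nullable and 'a' ∈ FOLLOW(B)
Entry: B -> ε


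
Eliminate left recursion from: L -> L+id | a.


Left-recursive alternatives: L+id; non-recursive: a
Introduce L': L -> aL', L' -> +idL' | ε


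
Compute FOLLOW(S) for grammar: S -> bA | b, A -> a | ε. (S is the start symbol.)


$ ∈ FOLLOW(S). For each A -> αBβ: add FIRST(β)\{ε} to FOLLOW(B); if β nullable, add FOLLOW(A).
FOLLOW(S) = {$}


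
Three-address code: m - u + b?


Break into single-operator statements:
t1 = m - u
t2 = t1 + b


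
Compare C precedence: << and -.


'-' is additive (level 9); '<<' is shift (level 8)
Higher level binds tighter
'-' has higher precedence than '<<'


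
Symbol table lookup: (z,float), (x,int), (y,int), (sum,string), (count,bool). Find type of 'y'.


Lookup 'y' → type int


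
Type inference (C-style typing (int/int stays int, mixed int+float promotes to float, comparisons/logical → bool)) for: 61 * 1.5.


Operand types: int * float
Rule: mixed int/float promotes to float; int/int stays int
Result type: float


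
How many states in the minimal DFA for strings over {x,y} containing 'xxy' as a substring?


KMP-style automaton: 3 progress states + 1 absorbing accept = 4
Minimal DFA: 4 states


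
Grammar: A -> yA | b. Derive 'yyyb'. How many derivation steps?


Derivation: A => yA => yyA => yyyA => yyyb
Steps: 4


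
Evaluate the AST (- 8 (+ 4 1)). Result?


Evaluate inner: (+ 4 1) = 5
Evaluate root: (- 8 5) = 3
Result: 3


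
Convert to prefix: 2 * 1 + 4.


left-to-right (same/higher precedence on left): tree is (+ (* 2 1) 4)
Prefix: + * 2 1 4


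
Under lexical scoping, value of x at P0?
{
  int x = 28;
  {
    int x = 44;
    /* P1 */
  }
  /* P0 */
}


x declared in the same block as P0
x = 28


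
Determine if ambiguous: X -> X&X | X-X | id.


'id&id-id' has two parse trees (no precedence encoded between & and -)
Ambiguous


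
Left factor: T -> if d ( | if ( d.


Common prefix: 'if'
Factored: T -> if T', T' -> d ( | ( d


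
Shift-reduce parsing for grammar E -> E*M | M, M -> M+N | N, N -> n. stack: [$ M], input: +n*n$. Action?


shift '+' to continue M -> M+N
Action: shift


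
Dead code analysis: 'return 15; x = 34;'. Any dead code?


statement follows a return and is unreachable
Dead: 'x = 34'


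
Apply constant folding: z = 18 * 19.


18 * 19 = 342 at compile time
Optimized: z = 342


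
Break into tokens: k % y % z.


Scan left to right, longest-match per lexeme
Tokens: ID(k), OP(%), ID(y), OP(%), ID(z)


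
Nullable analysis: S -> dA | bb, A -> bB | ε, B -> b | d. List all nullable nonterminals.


A nonterminal is nullable iff some alternative derives ε (directly, or every symbol in it is nullable)
Nullable: {A}


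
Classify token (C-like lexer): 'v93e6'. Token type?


Pattern: letter/underscore followed by alphanumerics, not a keyword
Type: IDENTIFIER


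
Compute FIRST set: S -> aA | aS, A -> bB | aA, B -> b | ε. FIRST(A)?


Per alternative of A: FIRST(bB) = {b}; FIRST(aA) = {a}
FIRST(A) = {a, b}


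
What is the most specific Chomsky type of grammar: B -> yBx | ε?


Single nonterminal LHS, but y^n x^n is not regular
Classification: Type 2 (Context-Free)


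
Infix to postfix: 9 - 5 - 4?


Left to right (same or higher precedence on left)
Postfix: 9 5 - 4 -


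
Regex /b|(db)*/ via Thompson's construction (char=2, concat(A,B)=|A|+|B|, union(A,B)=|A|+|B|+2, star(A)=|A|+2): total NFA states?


Syntax tree has 3 char leaf(s), 1 union(s), 1 star(s)
chars contribute 3×2 = 6; each union adds +2; each star adds +2
Total: 6 + 2 + 2 = 10 states


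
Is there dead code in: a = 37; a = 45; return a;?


first assignment to a is overwritten before any read
Dead: 'a = 37'


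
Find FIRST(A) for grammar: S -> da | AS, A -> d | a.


Per alternative of A: FIRST(d) = {d}; FIRST(a) = {a}
FIRST(A) = {a, d}


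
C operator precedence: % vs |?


'%' is multiplicative (level 10); '|' is bitwise OR (level 3)
Higher level binds tighter
'%' has higher precedence than '|'


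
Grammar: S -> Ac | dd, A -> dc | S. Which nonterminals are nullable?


A nonterminal is nullable iff some alternative derives ε (directly, or every symbol in it is nullable)
Nullable: {}


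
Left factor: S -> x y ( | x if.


Common prefix: 'x'
Factored: S -> x S', S' -> y ( | if


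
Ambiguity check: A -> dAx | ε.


balanced d^n…x^n: each string has a unique parse
Unambiguous


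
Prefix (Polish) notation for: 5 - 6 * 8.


'*' binds tighter: tree is (- 5 (* 6 8))
Prefix: - 5 * 6 8


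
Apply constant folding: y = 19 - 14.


19 - 14 = 5 at compile time
Optimized: y = 5


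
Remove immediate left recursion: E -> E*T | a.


Left-recursive alternatives: E*T; non-recursive: a
Introduce E': E -> aE', E' -> *TE' | ε


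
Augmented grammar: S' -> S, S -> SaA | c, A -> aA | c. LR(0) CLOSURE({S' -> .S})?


Start: S' -> .S
For each item with dot before a nonterminal B, add B -> .γ for every B-production
Closure: [S' -> .S, S -> .SaA, S -> .c]


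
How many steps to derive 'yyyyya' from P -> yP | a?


Derivation: P => yP => yyP => yyyP => yyyyP => yyyyyP => yyyyya
Steps: 6


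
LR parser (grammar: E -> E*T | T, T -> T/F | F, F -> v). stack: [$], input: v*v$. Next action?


no handle on stack; shift 'v'
Action: shift


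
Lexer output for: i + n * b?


Scan left to right, longest-match per lexeme
Tokens: ID(i), OP(+), ID(n), OP(*), ID(b)


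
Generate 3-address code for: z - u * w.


Break into single-operator statements:
t1 = u * w
t2 = z - t1


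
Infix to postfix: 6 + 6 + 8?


Left to right (same or higher precedence on left)
Postfix: 6 6 + 8 +


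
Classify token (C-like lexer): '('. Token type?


Pattern: delimiter/punctuation
Type: PUNCTUATION


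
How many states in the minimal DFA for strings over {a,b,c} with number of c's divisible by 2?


Track (count of c) mod 2: states 0..1, accept at 0
Minimal DFA: 2 states


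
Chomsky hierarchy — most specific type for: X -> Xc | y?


Left-linear: every RHS is a terminal or one nonterminal followed by a terminal
Classification: Type 3 (Regular)


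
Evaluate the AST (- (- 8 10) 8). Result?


Evaluate inner: (- 8 10) = -2
Evaluate root: (- -2 8) = -10
Result: -10


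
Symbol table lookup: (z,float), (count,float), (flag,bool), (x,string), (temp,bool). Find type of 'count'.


Lookup 'count' → type float


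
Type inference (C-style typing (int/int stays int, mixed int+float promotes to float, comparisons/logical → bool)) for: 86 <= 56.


Operand types: int <= int
Rule: comparison yields bool
Result type: bool


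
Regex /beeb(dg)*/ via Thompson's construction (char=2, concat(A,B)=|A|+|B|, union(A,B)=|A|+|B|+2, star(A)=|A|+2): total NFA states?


Syntax tree has 6 char leaf(s), 0 union(s), 1 star(s)
chars contribute 6×2 = 12; each union adds +2; each star adds +2
Total: 12 + 0 + 2 = 14 states


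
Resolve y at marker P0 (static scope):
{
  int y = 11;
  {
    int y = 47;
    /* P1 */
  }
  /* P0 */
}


y declared in the same block as P0
y = 11


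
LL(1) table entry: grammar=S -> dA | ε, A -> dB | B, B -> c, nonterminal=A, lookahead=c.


For [A, c]: 'c' ∈ FIRST(B)
Entry: A -> B


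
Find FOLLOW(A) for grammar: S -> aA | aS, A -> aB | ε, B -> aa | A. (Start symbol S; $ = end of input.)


$ ∈ FOLLOW(S). For each A -> αBβ: add FIRST(β)\{ε} to FOLLOW(B); if β nullable, add FOLLOW(A).
FOLLOW(A) = {$}


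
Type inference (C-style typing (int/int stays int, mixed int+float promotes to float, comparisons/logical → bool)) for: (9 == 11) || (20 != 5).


Operand types: bool || bool
Rule: logical operators take bool operands and yield bool
Result type: bool


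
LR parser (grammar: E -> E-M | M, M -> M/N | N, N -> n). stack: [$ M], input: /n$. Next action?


shift '/' to continue M -> M/N
Action: shift


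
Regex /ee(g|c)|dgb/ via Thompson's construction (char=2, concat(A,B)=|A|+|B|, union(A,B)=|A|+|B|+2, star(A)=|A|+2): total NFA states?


Syntax tree has 7 char leaf(s), 2 union(s), 0 star(s)
chars contribute 7×2 = 14; each union adds +2; each star adds +2
Total: 14 + 4 + 0 = 18 states


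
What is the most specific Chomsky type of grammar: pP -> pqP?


LHS has context (more than one symbol) and |LHS| ≤ |RHS|
Classification: Type 1 (Context-Sensitive)


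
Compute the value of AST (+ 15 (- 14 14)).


Evaluate inner: (- 14 14) = 0
Evaluate root: (+ 15 0) = 15
Result: 15


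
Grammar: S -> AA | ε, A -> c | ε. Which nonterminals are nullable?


A nonterminal is nullable iff some alternative derives ε (directly, or every symbol in it is nullable)
Nullable: {A, S}


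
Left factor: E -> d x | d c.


Common prefix: 'd'
Factored: E -> d E', E' -> x | c


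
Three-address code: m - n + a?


Break into single-operator statements:
t1 = m - n
t2 = t1 + a


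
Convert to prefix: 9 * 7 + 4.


left-to-right (same/higher precedence on left): tree is (+ (* 9 7) 4)
Prefix: + * 9 7 4


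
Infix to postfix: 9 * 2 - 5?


Left to right (same or higher precedence on left)
Postfix: 9 2 * 5 -


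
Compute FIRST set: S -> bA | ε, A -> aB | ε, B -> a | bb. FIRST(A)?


Per alternative of A: FIRST(aB) = {a}; FIRST(ε) = {ε}
FIRST(A) = {a, ε}


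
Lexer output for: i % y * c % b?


Scan left to right, longest-match per lexeme
Tokens: ID(i), OP(%), ID(y), OP(*), ID(c), OP(%), ID(b)


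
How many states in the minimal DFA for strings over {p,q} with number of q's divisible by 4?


Track (count of q) mod 4: states 0..3, accept at 0
Minimal DFA: 4 states


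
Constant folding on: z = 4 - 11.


4 - 11 = -7 at compile time
Optimized: z = -7


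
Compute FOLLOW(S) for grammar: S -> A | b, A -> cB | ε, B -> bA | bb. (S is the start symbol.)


$ ∈ FOLLOW(S). For each A -> αBβ: add FIRST(β)\{ε} to FOLLOW(B); if β nullable, add FOLLOW(A).
FOLLOW(S) = {$}


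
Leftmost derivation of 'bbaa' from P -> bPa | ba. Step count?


Derivation: P => bPa => bbaa
Steps: 2


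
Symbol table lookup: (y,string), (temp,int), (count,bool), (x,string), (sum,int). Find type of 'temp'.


Lookup 'temp' → type int


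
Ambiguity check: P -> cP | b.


right-linear, alternatives start with distinct terminals 'c' vs 'b': unique leftmost derivation
Unambiguous


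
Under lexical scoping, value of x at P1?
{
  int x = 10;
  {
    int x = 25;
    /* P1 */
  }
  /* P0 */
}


x declared in the same block as P1
x = 25


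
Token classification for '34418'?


Pattern: digits only
Type: INTEGER_LITERAL


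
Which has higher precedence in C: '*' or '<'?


'*' is multiplicative (level 10); '<' is relational (level 7)
Higher level binds tighter
'*' has higher precedence than '<'


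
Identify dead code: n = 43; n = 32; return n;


first assignment to n is overwritten before any read
Dead: 'n = 43'


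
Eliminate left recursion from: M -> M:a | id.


Left-recursive alternatives: M:a; non-recursive: id
Introduce M': M -> idM', M' -> :aM' | ε


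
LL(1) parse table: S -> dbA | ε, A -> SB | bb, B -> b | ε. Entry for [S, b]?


For [S, b]: ε is nullable and 'b' ∈ FOLLOW(S)
Entry: S -> ε


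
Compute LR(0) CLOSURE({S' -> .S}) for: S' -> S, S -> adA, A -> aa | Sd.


Start: S' -> .S
For each item with dot before a nonterminal B, add B -> .γ for every B-production
Closure: [S' -> .S, S -> .adA]


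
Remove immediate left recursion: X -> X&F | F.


Left-recursive alternatives: X&F; non-recursive: F
Introduce X': X -> FX', X' -> &FX' | ε


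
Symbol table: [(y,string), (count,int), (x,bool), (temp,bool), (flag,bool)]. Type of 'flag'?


Lookup 'flag' → type bool


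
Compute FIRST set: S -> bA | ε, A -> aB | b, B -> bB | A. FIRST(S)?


Per alternative of S: FIRST(bA) = {b}; FIRST(ε) = {ε}
FIRST(S) = {b, ε}


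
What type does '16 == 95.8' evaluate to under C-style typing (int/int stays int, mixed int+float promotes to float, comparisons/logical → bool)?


Operand types: int == float
Rule: comparison yields bool
Result type: bool


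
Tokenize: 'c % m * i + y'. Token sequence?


Scan left to right, longest-match per lexeme
Tokens: ID(c), OP(%), ID(m), OP(*), ID(i), OP(+), ID(y)


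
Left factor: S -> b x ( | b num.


Common prefix: 'b'
Factored: S -> b S', S' -> x ( | num


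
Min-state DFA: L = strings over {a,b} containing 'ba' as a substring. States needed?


KMP-style automaton: 2 progress states + 1 absorbing accept = 3
Minimal DFA: 3 states


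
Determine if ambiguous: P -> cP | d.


right-linear, alternatives start with distinct terminals 'c' vs 'd': unique leftmost derivation
Unambiguous


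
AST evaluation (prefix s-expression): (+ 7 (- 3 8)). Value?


Evaluate inner: (- 3 8) = -5
Evaluate root: (+ 7 -5) = 2
Result: 2


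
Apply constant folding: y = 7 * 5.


7 * 5 = 35 at compile time
Optimized: y = 35


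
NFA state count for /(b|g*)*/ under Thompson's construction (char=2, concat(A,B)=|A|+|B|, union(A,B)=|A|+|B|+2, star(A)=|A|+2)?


Syntax tree has 2 char leaf(s), 1 union(s), 2 star(s)
chars contribute 2×2 = 4; each union adds +2; each star adds +2
Total: 4 + 2 + 4 = 10 states


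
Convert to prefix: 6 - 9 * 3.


'*' binds tighter: tree is (- 6 (* 9 3))
Prefix: - 6 * 9 3


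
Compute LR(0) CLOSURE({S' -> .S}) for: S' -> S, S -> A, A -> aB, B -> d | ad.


Start: S' -> .S
For each item with dot before a nonterminal B, add B -> .γ for every B-production
Closure: [S' -> .S, S -> .A, A -> .aB]


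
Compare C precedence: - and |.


'-' is additive (level 9); '|' is bitwise OR (level 3)
Higher level binds tighter
'-' has higher precedence than '|'


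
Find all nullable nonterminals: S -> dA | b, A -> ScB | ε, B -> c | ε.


A nonterminal is nullable iff some alternative derives ε (directly, or every symbol in it is nullable)
Nullable: {A, B}


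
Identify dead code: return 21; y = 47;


statement follows a return and is unreachable
Dead: 'y = 47'


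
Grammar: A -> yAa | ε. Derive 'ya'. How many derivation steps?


Derivation: A => yAa => ya
Steps: 2


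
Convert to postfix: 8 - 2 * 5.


* has higher precedence, evaluate 2*5 first
Postfix: 8 2 5 * -


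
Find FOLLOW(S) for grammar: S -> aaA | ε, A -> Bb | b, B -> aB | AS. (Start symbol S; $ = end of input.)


$ ∈ FOLLOW(S). For each A -> αBβ: add FIRST(β)\{ε} to FOLLOW(B); if β nullable, add FOLLOW(A).
FOLLOW(S) = {$, b}


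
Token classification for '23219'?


Pattern: digits only
Type: INTEGER_LITERAL


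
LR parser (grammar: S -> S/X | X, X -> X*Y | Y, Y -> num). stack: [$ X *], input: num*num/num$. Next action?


no handle; shift 'num'
Action: shift


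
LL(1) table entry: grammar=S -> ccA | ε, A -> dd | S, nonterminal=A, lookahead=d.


For [A, d]: 'd' ∈ FIRST(dd)
Entry: A -> dd


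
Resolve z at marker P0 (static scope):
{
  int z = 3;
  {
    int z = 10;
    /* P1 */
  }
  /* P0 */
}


z declared in the same block as P0
z = 3


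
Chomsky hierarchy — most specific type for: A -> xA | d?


Right-linear: every RHS is a terminal or a terminal followed by one nonterminal
Classification: Type 3 (Regular)


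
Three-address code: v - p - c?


Break into single-operator statements:
t1 = v - p
t2 = t1 - c


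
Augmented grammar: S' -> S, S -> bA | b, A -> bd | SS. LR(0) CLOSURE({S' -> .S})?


Start: S' -> .S
For each item with dot before a nonterminal B, add B -> .γ for every B-production
Closure: [S' -> .S, S -> .bA, S -> .b]


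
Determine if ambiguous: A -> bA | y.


right-linear, alternatives start with distinct terminals 'b' vs 'y': unique leftmost derivation
Unambiguous


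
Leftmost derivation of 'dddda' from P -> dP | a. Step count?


Derivation: P => dP => ddP => dddP => ddddP => dddda
Steps: 5


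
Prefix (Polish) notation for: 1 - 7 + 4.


left-to-right (same/higher precedence on left): tree is (+ (- 1 7) 4)
Prefix: + - 1 7 4


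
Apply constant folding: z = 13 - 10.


13 - 10 = 3 at compile time
Optimized: z = 3


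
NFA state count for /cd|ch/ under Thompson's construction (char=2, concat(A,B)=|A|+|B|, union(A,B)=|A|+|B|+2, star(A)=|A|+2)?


Syntax tree has 4 char leaf(s), 1 union(s), 0 star(s)
chars contribute 4×2 = 8; each union adds +2; each star adds +2
Total: 8 + 2 + 0 = 10 states


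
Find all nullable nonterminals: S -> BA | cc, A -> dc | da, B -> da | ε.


A nonterminal is nullable iff some alternative derives ε (directly, or every symbol in it is nullable)
Nullable: {B}


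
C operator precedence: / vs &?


'/' is multiplicative (level 10); '&' is bitwise AND (level 5)
Higher level binds tighter
'/' has higher precedence than '&'


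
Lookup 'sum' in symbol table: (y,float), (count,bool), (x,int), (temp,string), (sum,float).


Lookup 'sum' → type float


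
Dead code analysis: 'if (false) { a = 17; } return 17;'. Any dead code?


condition is constant false, so the whole block is unreachable
Dead: 'if (false) { a = 17; }'


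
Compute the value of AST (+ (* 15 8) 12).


Evaluate inner: (* 15 8) = 120
Evaluate root: (+ 120 12) = 132
Result: 132


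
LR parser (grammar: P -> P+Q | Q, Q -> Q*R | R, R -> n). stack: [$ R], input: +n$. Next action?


'R' (not preceded by Q*) is the handle for Q -> R
Action: reduce (Q -> R)


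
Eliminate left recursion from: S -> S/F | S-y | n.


Left-recursive alternatives: S/F, S-y; non-recursive: n
Introduce S': S -> nS', S' -> /FS' | -yS' | ε


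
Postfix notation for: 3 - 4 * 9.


* has higher precedence, evaluate 4*9 first
Postfix: 3 4 9 * -


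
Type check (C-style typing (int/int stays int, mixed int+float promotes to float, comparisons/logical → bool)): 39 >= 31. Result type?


Operand types: int >= int
Rule: comparison yields bool
Result type: bool


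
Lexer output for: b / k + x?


Scan left to right, longest-match per lexeme
Tokens: ID(b), OP(/), ID(k), OP(+), ID(x)


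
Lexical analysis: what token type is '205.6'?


Pattern: digits with a decimal point
Type: FLOAT_LITERAL


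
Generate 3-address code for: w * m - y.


Break into single-operator statements:
t1 = w * m
t2 = t1 - y


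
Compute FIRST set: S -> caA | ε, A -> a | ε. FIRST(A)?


Per alternative of A: FIRST(a) = {a}; FIRST(ε) = {ε}
FIRST(A) = {a, ε}


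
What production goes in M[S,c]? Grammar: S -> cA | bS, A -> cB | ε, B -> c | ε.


For [S, c]: 'c' ∈ FIRST(cA)
Entry: S -> cA


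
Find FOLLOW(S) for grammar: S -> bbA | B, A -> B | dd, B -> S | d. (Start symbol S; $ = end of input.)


$ ∈ FOLLOW(S). For each A -> αBβ: add FIRST(β)\{ε} to FOLLOW(B); if β nullable, add FOLLOW(A).
FOLLOW(S) = {$}
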